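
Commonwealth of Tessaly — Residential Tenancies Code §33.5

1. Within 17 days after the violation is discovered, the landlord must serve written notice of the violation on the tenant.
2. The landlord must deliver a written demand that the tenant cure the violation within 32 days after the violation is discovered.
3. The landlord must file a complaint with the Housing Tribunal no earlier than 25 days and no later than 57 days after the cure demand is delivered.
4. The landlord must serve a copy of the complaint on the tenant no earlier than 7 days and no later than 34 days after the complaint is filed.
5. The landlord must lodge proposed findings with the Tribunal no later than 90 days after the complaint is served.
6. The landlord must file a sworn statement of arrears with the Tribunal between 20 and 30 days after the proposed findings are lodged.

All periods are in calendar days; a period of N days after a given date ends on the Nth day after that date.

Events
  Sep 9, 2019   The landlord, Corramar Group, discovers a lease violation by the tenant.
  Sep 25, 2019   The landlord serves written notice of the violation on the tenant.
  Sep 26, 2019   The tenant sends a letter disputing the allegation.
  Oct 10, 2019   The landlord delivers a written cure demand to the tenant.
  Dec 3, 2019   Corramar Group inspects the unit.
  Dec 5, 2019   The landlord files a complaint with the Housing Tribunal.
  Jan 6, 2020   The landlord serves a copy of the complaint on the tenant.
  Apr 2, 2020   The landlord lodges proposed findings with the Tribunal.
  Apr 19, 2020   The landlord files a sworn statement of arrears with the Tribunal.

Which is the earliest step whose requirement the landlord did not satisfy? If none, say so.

(1) due by Sep 9, 2019 + 17 days = Sep 26, 2019; done Sep 25, 2019 — timely.
(2) due by Sep 9, 2019 + 32 days = Oct 11, 2019; Oct 10, 2019 is within that limit.
(3) the permitted window runs from Oct 10, 2019 + 25 = Nov 4, 2019 to Oct 10, 2019 + 57 = Dec 6, 2019; done Dec 5, 2019, which is between those dates.
(4) the permitted window runs from Dec 5, 2019 + 7 = Dec 12, 2019 to Dec 5, 2019 + 34 = Jan 8, 2020; done Jan 6, 2020 — within the window.
(5) due by Jan 6, 2020 + 90 days = Apr 5, 2020; completed Apr 2, 2020, before the deadline.
(6) the permitted window runs from Apr 2, 2020 + 20 = Apr 22, 2020 to Apr 2, 2020 + 30 = May 2, 2020; done Apr 19, 2020 — 3 days before the window opened.
The analysis stops there.

Step 6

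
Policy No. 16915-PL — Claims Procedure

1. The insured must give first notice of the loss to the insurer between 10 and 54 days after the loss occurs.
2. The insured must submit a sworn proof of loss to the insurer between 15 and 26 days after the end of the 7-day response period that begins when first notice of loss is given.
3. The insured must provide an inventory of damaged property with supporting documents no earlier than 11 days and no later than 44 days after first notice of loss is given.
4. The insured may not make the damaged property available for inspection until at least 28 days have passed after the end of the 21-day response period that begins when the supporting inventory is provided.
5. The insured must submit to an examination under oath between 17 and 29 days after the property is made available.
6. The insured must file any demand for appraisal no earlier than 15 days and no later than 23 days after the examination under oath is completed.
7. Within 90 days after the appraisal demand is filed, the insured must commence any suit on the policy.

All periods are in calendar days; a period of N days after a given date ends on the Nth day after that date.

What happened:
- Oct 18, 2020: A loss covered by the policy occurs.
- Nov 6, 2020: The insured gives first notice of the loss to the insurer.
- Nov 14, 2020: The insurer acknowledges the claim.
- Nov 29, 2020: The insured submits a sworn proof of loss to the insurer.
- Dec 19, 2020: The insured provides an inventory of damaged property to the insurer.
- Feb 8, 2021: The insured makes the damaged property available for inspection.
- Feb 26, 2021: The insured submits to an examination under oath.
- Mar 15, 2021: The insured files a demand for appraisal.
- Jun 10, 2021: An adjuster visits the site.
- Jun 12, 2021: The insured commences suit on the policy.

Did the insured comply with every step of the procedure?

Yes

Step 1 — 10 and 54 days from Oct 18, 2020 (when the loss occurs) are Oct 28, 2020 and Dec 11, 2020 respectively; done Nov 6, 2020 — within the window.
Step 2 — 15 and 26 days from Nov 13, 2020 (end of the 7-day response period, which began when first notice of loss is given on Nov 6, 2020) are Nov 28, 2020 and Dec 9, 2020 respectively; Nov 29, 2020 falls inside that range.
Step 3 — 11 and 44 days from Nov 6, 2020 (when first notice of loss is given) are Nov 17, 2020 and Dec 20, 2020 respectively; Dec 19, 2020 falls inside that range.
Step 4 — must wait 28 days from Jan 9, 2021 (end of the 21-day response period, which began when the supporting inventory is provided on Dec 19, 2020), so not before Feb 6, 2021; Feb 8, 2021 is on or after that date.
Step 5 — 17 and 29 days from Feb 8, 2021 (when the property is made available) are Feb 25, 2021 and Mar 9, 2021 respectively; done Feb 26, 2021, which is between those dates.
Step 6 — 15 and 23 days from Feb 26, 2021 (when the examination under oath is completed) are Mar 13, 2021 and Mar 21, 2021 respectively; Mar 15, 2021 falls inside that range.
Step 7 — counting 90 days from Mar 15, 2021 (when the appraisal demand is filed) gives a deadline of Jun 13, 2021; Jun 12, 2021 is within that limit.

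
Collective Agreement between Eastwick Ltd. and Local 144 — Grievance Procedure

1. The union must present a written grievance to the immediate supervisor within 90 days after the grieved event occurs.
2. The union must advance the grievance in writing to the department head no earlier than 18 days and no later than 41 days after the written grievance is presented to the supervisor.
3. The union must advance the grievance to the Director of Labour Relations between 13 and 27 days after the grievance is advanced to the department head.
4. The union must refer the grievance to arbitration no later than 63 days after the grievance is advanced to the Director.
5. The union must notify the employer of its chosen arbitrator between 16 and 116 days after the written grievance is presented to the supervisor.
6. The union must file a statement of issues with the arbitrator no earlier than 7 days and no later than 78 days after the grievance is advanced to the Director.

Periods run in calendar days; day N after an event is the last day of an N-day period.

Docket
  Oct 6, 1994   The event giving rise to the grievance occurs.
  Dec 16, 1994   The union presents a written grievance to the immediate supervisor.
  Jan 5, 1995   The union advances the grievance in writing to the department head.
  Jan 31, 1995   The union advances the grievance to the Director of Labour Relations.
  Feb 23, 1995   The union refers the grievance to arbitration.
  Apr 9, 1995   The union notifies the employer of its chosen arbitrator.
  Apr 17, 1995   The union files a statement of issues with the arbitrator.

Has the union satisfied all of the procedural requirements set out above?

Step 1 — counting 90 days from Oct 6, 1994 (when the grieved event occurs) gives a deadline of Jan 4, 1995; completed Dec 16, 1994, before the deadline.
Step 2 — 18 and 41 days from Dec 16, 1994 (when the written grievance is presented to the supervisor) are Jan 3, 1995 and Jan 26, 1995 respectively; Jan 5, 1995 falls inside that range.
Step 3 — 13 and 27 days from Jan 5, 1995 (when the grievance is advanced to the department head) are Jan 18, 1995 and Feb 1, 1995 respectively; done Jan 31, 1995, which is between those dates.
Step 4 — counting 63 days from Jan 31, 1995 (when the grievance is advanced to the Director) gives a deadline of Apr 4, 1995; Feb 23, 1995 is within that limit.
Step 5 — 16 and 116 days from Dec 16, 1994 (when the written grievance is presented to the supervisor) are Jan 1, 1995 and Apr 11, 1995 respectively; done Apr 9, 1995, which is between those dates.
Step 6 — 7 and 78 days from Jan 31, 1995 (when the grievance is advanced to the Director) are Feb 7, 1995 and Apr 19, 1995 respectively; Apr 17, 1995 falls inside that range.

Yes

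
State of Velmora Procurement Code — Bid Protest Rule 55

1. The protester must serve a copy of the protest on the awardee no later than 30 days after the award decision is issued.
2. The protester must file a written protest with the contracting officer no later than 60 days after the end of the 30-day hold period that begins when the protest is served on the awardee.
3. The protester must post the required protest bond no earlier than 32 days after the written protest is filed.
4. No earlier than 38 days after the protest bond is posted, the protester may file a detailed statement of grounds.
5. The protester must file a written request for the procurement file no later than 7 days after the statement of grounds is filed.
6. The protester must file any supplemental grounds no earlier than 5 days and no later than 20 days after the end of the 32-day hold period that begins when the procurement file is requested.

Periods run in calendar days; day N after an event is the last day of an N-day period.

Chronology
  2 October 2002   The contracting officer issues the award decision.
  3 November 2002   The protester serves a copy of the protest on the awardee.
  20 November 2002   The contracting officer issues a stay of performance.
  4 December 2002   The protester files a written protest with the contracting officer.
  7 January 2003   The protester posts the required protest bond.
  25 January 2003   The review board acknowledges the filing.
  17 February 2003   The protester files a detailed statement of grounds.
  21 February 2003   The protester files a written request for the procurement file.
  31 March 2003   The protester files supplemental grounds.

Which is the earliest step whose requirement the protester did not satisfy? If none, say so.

(1) due by 2 October 2002 + 30 days = 1 November 2002; done 3 November 2002 — 2 days late.
Later steps need not be reached.

Step 1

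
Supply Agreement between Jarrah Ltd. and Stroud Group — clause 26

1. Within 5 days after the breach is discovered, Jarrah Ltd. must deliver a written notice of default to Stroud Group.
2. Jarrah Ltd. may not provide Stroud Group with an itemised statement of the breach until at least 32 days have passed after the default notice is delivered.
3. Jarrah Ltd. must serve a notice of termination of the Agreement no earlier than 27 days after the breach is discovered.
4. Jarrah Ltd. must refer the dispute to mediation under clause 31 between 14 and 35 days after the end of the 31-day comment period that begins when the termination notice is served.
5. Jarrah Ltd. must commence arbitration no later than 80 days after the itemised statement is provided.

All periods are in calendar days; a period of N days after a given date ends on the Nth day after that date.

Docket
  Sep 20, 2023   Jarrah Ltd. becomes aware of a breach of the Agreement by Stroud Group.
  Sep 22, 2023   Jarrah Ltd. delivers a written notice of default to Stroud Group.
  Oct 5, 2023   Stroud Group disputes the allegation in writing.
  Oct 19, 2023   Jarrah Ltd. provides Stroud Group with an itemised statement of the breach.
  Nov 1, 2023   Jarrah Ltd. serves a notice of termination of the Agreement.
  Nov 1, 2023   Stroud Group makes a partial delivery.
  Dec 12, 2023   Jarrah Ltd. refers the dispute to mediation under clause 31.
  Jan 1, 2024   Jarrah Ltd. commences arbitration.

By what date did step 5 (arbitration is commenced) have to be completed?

Step 5 runs from Oct 19, 2023, when the itemised statement is provided. 80 days after Oct 19, 2023 is Jan 7, 2024.

Jan 7, 2024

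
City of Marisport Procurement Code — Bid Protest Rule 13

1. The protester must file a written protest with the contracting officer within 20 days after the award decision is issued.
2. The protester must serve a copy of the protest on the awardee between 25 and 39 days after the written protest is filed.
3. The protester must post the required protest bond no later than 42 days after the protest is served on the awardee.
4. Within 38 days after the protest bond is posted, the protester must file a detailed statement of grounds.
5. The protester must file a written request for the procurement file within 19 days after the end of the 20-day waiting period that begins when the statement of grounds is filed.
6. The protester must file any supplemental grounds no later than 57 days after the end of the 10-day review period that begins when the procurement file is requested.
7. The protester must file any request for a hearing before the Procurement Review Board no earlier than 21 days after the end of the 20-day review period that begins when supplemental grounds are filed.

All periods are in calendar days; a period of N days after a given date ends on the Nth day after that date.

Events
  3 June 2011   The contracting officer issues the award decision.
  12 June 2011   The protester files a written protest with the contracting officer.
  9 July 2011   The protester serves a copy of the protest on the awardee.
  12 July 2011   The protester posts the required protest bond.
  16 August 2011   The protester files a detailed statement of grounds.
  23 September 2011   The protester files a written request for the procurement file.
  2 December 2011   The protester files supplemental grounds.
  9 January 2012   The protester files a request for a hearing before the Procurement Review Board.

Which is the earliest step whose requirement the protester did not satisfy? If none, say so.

Step 1 — counting 20 days from 3 June 2011 (when the award decision is issued) gives a deadline of 23 June 2011; 12 June 2011 is within that limit.
Step 2 — 25 and 39 days from 12 June 2011 (when the written protest is filed) are 7 July 2011 and 21 July 2011 respectively; done 9 July 2011, which is between those dates.
Step 3 — counting 42 days from 9 July 2011 (when the protest is served on the awardee) gives a deadline of 20 August 2011; 12 July 2011 is within that limit.
Step 4 — counting 38 days from 12 July 2011 (when the protest bond is posted) gives a deadline of 19 August 2011; 16 August 2011 is within that limit.
Step 5 — counting 19 days from 5 September 2011 (end of the 20-day waiting period, which began when the statement of grounds is filed on 16 August 2011) gives a deadline of 24 September 2011; 23 September 2011 is within that limit.
Step 6 — counting 57 days from 3 October 2011 (end of the 10-day review period, which began when the procurement file is requested on 23 September 2011) gives a deadline of 29 November 2011; done 2 December 2011 — 3 days late.

Step 6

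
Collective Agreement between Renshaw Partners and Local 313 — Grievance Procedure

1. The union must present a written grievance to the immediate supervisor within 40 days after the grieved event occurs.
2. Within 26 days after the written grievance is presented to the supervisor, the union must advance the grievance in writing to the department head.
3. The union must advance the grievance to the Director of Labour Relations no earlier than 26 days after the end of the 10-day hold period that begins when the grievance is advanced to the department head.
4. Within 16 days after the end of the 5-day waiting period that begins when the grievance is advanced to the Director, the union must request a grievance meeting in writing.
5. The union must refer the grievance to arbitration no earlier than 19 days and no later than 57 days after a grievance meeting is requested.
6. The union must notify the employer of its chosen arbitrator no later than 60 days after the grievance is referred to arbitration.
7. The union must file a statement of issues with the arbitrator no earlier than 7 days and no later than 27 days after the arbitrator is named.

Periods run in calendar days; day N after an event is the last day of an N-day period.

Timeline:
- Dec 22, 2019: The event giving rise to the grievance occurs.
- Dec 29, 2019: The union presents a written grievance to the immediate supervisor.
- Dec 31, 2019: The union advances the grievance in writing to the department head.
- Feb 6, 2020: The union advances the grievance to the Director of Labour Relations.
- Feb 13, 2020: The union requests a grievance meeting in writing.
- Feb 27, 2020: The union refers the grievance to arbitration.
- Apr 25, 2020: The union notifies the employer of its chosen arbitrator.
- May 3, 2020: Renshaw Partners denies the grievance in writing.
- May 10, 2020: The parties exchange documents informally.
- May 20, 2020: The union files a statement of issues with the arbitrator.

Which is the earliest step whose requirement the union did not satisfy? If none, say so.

(1) due by Dec 22, 2019 + 40 days = Jan 31, 2020; done Dec 29, 2019 — timely.
(2) due by Dec 29, 2019 + 26 days = Jan 24, 2020; completed Dec 31, 2019, before the deadline.
(3) permitted from Jan 10, 2020 + 26 days = Feb 5, 2020 onward; Feb 6, 2020 is on or after that date.
(4) due by Feb 11, 2020 + 16 days = Feb 27, 2020; done Feb 13, 2020 — timely.
(5) the permitted window runs from Feb 13, 2020 + 19 = Mar 3, 2020 to Feb 13, 2020 + 57 = Apr 10, 2020; done Feb 27, 2020 — 5 days before the window opened.
The procedure was therefore not followed at step 5.

Step 5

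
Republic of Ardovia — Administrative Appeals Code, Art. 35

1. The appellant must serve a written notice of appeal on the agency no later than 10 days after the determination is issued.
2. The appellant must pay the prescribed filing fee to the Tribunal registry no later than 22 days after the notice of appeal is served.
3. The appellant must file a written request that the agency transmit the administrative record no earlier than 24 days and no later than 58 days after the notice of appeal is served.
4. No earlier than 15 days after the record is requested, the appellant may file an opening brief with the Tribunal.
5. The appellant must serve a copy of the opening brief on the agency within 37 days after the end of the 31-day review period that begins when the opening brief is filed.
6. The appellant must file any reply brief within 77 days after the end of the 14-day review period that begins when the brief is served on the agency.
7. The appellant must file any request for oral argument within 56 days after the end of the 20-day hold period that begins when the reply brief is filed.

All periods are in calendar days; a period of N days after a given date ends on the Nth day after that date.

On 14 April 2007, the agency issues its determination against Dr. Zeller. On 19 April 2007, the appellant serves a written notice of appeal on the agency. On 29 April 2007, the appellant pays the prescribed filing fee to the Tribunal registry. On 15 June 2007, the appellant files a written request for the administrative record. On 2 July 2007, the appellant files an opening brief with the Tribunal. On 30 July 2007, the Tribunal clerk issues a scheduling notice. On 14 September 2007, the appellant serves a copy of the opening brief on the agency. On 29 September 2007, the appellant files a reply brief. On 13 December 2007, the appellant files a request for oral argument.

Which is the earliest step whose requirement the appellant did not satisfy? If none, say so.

Step 5

(1) due by 14 April 2007 + 10 days = 24 April 2007; completed 19 April 2007, before the deadline.
(2) due by 19 April 2007 + 22 days = 11 May 2007; completed 29 April 2007, before the deadline.
(3) the permitted window runs from 19 April 2007 + 24 = 13 May 2007 to 19 April 2007 + 58 = 16 June 2007; done 15 June 2007 — within the window.
(4) permitted from 15 June 2007 + 15 days = 30 June 2007 onward; done 2 July 2007, after the minimum wait.
(5) due by 2 August 2007 + 37 days = 8 September 2007; 14 September 2007 misses that deadline by 6 days.
That is the first point of non-compliance.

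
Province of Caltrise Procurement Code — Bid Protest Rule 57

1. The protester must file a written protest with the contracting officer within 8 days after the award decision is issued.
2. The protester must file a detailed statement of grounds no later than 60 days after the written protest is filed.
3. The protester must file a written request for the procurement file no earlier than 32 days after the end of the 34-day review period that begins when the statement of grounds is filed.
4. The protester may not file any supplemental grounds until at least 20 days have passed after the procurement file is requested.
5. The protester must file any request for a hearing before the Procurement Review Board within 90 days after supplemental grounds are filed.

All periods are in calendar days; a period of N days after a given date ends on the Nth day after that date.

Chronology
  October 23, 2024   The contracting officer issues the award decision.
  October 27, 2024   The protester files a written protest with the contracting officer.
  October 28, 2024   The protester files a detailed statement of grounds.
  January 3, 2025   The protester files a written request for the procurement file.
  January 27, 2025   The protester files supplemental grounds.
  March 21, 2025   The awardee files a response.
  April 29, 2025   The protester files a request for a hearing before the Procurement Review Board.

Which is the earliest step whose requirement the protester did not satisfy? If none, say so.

Step 5

Step 1 — counting 8 days from October 23, 2024 (when the award decision is issued) gives a deadline of October 31, 2024; October 27, 2024 is within that limit.
Step 2 — counting 60 days from October 27, 2024 (when the written protest is filed) gives a deadline of December 26, 2024; done October 28, 2024 — timely.
Step 3 — must wait 32 days from December 1, 2024 (end of the 34-day review period, which began when the statement of grounds is filed on October 28, 2024), so not before January 2, 2025; done January 3, 2025 — permitted.
Step 4 — must wait 20 days from January 3, 2025 (when the procurement file is requested), so not before January 23, 2025; January 27, 2025 is on or after that date.
Step 5 — counting 90 days from January 27, 2025 (when supplemental grounds are filed) gives a deadline of April 27, 2025; done April 29, 2025 — 2 days late.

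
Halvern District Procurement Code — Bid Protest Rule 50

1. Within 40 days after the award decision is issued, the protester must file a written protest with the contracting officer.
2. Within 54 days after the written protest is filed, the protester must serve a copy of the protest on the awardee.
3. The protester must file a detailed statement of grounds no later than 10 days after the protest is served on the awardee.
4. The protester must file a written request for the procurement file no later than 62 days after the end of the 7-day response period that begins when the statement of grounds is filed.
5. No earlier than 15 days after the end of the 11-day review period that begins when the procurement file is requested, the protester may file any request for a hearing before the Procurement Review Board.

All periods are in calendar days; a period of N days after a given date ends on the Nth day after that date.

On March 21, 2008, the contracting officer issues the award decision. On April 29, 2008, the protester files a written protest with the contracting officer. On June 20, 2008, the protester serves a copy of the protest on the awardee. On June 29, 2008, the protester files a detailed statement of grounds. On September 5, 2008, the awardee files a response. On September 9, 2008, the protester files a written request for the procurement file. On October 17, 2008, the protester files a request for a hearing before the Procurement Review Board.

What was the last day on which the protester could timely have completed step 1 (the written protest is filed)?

April 30, 2008

Step 1 runs from March 21, 2008, when the award decision is issued. 40 days after March 21, 2008 is April 30, 2008.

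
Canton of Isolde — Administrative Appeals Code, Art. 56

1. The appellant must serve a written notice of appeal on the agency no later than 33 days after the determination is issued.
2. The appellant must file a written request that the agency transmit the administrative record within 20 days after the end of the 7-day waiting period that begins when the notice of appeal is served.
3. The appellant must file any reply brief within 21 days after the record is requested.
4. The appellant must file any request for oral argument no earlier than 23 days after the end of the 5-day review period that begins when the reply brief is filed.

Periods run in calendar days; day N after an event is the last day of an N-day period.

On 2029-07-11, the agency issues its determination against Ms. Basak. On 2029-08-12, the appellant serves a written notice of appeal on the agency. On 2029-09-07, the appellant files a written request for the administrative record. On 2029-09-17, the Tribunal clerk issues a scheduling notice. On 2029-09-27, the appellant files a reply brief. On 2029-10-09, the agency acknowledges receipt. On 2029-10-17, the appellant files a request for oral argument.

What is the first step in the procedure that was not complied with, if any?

Step 4

Step 1: 33 days after 2029-07-11 (when the determination is issued) is 2029-08-13; done 2029-08-12 — timely.
Step 2: 20 days after 2029-08-19 (end of the 7-day waiting period, which began when the notice of appeal is served on 2029-08-12) is 2029-09-08; completed 2029-09-07, before the deadline.
Step 3: 21 days after 2029-09-07 (when the record is requested) is 2029-09-28; 2029-09-27 is within that limit.
Step 4: the earliest permitted date is 23 days after 2029-10-02 (end of the 5-day review period, which began when the reply brief is filed on 2029-09-27), i.e. 2029-10-25; acted on 2029-10-17, 8 days prematurely.
No need to go further; step 4 was not satisfied.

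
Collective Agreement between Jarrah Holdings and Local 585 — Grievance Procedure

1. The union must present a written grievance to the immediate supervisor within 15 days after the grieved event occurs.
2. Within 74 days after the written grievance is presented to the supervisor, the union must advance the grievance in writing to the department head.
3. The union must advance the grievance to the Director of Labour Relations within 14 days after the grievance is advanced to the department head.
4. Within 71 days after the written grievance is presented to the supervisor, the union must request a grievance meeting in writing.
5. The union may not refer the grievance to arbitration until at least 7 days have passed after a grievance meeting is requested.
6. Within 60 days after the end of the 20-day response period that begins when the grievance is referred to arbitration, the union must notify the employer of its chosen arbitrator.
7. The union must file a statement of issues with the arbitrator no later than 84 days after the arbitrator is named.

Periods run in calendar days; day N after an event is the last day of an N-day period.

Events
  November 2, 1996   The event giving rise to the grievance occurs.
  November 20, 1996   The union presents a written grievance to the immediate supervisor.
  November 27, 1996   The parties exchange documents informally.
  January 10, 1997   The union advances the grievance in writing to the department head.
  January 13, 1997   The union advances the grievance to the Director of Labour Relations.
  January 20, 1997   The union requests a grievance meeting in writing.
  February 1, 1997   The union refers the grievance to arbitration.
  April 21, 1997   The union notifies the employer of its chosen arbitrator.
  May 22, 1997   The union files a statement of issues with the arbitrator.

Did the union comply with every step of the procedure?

No

Step 1: 15 days after November 2, 1996 (when the grieved event occurs) is November 17, 1996; done November 20, 1996 — 3 days late.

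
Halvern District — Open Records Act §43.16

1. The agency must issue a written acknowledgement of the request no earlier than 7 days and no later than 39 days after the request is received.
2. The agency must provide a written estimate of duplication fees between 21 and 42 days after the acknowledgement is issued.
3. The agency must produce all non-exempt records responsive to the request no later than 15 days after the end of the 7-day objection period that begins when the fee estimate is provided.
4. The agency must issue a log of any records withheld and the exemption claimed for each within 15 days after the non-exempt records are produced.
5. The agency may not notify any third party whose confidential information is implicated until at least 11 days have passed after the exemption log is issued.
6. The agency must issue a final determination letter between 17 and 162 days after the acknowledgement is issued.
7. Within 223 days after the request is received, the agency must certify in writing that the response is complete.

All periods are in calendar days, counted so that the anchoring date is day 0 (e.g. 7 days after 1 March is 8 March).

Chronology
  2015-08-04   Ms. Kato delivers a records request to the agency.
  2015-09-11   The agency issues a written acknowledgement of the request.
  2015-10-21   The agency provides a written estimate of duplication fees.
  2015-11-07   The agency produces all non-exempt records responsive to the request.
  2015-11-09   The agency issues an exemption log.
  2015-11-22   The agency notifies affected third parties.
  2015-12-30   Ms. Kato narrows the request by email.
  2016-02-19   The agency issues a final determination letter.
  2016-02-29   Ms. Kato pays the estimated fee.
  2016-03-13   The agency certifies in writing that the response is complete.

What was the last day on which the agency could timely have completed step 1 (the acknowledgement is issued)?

Step 1 runs from 2015-08-04, when the request is received. The window is 7–39 days after 2015-08-04; it closes on 2015-09-12.

2015-09-12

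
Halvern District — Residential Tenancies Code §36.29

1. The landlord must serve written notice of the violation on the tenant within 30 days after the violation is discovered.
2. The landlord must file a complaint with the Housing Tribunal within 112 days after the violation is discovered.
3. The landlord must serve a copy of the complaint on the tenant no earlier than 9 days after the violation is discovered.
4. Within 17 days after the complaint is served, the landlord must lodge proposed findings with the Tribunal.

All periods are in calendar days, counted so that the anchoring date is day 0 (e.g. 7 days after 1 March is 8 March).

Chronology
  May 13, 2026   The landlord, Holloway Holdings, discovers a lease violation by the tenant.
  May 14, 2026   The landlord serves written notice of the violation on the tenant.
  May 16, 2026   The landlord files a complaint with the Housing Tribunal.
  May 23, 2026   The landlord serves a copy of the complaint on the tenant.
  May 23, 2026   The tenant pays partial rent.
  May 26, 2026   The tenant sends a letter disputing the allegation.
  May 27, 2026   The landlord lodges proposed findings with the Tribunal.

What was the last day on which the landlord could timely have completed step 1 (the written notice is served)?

Step 1 runs from May 13, 2026, when the violation is discovered. 30 days after May 13, 2026 is Jun 12, 2026.

Jun 12, 2026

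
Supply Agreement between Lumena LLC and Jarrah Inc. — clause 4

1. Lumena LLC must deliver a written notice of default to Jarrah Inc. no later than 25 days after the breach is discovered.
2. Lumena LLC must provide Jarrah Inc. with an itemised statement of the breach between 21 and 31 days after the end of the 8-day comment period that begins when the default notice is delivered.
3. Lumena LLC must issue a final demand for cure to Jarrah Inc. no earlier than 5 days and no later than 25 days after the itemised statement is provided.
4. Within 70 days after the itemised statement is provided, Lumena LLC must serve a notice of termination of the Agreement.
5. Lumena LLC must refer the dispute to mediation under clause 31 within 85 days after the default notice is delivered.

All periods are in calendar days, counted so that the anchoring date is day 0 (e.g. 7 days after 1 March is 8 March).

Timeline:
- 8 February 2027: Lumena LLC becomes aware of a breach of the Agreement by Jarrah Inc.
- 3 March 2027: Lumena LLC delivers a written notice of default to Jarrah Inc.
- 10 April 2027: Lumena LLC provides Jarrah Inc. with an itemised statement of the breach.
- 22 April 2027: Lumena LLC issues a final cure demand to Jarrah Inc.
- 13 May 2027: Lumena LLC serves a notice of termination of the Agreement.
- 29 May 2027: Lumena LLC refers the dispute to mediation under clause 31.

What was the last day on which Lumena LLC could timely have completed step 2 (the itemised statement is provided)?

11 April 2027

The default notice is delivered on 3 March 2027; the 8-day comment period therefore ends 11 March 2027, and step 2 runs from that date. The window is 21–31 days after 11 March 2027; it closes on 11 April 2027.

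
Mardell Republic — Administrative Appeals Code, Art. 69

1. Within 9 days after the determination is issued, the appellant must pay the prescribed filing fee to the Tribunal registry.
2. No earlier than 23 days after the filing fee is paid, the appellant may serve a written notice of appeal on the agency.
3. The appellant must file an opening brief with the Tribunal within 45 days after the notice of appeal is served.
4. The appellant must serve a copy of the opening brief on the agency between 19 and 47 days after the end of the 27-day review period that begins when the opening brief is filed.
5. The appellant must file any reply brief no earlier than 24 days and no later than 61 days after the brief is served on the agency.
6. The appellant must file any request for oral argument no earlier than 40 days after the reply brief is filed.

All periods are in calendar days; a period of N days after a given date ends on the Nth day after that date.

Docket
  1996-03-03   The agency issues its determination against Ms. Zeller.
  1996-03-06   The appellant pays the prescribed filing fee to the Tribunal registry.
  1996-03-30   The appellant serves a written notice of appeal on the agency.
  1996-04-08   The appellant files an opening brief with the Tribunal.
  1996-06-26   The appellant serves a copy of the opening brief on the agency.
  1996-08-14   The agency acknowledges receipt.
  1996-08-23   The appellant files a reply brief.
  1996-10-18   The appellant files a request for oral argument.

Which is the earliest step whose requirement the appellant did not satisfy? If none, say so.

Step 1: 9 days after 1996-03-03 (when the determination is issued) is 1996-03-12; done 1996-03-06 — timely.
Step 2: the earliest permitted date is 23 days after 1996-03-06 (when the filing fee is paid), i.e. 1996-03-29; 1996-03-30 is on or after that date.
Step 3: 45 days after 1996-03-30 (when the notice of appeal is served) is 1996-05-14; 1996-04-08 is within that limit.
Step 4: the window is 19–47 days after 1996-05-05 (end of the 27-day review period, which began when the opening brief is filed on 1996-04-08), so 1996-05-24 through 1996-06-21; done 1996-06-26 — 5 days after the window closed.
The procedure was therefore not followed at step 4.

Step 4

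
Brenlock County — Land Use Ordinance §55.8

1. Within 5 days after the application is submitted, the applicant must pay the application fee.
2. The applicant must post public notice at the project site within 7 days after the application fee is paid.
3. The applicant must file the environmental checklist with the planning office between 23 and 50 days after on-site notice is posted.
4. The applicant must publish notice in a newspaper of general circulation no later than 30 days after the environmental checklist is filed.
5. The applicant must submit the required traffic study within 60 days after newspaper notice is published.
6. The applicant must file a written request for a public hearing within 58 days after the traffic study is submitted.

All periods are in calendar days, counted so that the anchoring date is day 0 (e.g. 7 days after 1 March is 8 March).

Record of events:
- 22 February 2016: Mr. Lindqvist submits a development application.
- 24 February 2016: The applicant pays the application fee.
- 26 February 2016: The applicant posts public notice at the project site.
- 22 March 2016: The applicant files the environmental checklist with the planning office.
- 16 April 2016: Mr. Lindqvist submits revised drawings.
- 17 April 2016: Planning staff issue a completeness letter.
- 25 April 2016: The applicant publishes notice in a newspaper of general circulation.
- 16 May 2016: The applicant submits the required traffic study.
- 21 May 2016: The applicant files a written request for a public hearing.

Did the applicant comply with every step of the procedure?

Step 1: 5 days after 22 February 2016 (when the application is submitted) is 27 February 2016; completed 24 February 2016, before the deadline.
Step 2: 7 days after 24 February 2016 (when the application fee is paid) is 2 March 2016; done 26 February 2016 — timely.
Step 3: the window is 23–50 days after 26 February 2016 (when on-site notice is posted), so 20 March 2016 through 16 April 2016; done 22 March 2016, which is between those dates.
Step 4: 30 days after 22 March 2016 (when the environmental checklist is filed) is 21 April 2016; 25 April 2016 misses that deadline by 4 days.
Later steps need not be reached.

No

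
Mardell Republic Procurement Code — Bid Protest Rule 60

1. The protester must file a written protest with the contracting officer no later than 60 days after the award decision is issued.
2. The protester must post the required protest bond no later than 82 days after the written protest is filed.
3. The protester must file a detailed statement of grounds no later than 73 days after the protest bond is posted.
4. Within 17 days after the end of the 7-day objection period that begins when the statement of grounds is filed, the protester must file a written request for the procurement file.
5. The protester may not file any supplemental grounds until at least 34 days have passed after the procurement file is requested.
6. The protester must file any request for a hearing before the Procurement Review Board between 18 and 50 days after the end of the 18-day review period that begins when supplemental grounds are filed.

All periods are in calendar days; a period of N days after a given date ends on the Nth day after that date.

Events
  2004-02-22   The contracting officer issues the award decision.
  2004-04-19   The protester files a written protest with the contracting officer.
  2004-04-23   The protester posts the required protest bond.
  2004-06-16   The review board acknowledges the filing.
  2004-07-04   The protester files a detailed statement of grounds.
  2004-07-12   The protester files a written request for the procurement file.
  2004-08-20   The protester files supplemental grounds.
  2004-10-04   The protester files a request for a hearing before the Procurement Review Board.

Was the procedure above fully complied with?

Step 1 — counting 60 days from 2004-02-22 (when the award decision is issued) gives a deadline of 2004-04-22; 2004-04-19 is within that limit.
Step 2 — counting 82 days from 2004-04-19 (when the written protest is filed) gives a deadline of 2004-07-10; 2004-04-23 is within that limit.
Step 3 — counting 73 days from 2004-04-23 (when the protest bond is posted) gives a deadline of 2004-07-05; 2004-07-04 is within that limit.
Step 4 — counting 17 days from 2004-07-11 (end of the 7-day objection period, which began when the statement of grounds is filed on 2004-07-04) gives a deadline of 2004-07-28; completed 2004-07-12, before the deadline.
Step 5 — must wait 34 days from 2004-07-12 (when the procurement file is requested), so not before 2004-08-15; done 2004-08-20 — permitted.
Step 6 — 18 and 50 days from 2004-09-07 (end of the 18-day review period, which began when supplemental grounds are filed on 2004-08-20) are 2004-09-25 and 2004-10-27 respectively; 2004-10-04 falls inside that range.

Yes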